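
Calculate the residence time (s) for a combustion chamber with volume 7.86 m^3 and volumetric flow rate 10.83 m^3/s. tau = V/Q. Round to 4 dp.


tau = V / Q_flow
tau = 7.86 / 10.83 = 0.7258 s


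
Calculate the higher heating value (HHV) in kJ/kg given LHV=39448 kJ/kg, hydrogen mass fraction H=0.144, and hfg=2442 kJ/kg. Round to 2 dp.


HHV = LHV + hfg * 9 * H
Water addition = 2442 * 9 * 0.144 = 3164.832 kJ/kg
HHV = 39448 + 3164.832 = 42612.83 kJ/kg


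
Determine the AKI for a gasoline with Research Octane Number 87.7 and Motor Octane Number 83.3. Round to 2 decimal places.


AKI = (RON + MON) / 2
AKI = (87.7 + 83.3) / 2
AKI = 171.0 / 2 = 85.50


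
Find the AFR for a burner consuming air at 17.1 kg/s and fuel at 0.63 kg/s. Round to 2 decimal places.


AFR = m_air / m_fuel
AFR = 17.1 / 0.63 = 27.14


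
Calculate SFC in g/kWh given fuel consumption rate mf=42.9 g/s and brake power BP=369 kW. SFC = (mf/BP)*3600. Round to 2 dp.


SFC = (mf / BP) * 3600
Rate = 42.9 / 369 = 0.116260 g/(s*kW)
SFC = 0.116260 * 3600 = 418.54 g/kWh


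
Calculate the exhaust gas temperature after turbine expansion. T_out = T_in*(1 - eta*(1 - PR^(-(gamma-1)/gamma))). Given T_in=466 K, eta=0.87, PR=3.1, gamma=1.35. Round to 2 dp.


T_out = T_in * (1 - eta * (1 - PR^(-(gamma-1)/gamma)))
Exponent = -(1.35-1)/1.35 = -0.25925926
PR^exp = 3.1^(-0.25925926) = 0.74577862
Factor = 1 - 0.87*(1 - 0.74577862) = 0.77882740
T_out = 466 * 0.77882740 = 362.93 K


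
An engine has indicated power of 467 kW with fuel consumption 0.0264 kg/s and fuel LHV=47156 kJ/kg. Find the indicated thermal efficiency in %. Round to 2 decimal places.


eta_ith = (IP / (mf * LHV)) * 100
Denominator = 0.0264 * 47156 = 1244.9184 kW
eta_ith = (467 / 1244.9184) * 100 = 37.51%


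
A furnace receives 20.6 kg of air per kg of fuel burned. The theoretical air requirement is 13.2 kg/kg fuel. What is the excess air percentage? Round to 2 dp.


Excess air = actual - stoichiometric = 20.6 - 13.2 = 7.40 kg/kg fuel
Excess air % = (excess / stoich) * 100 = (7.40 / 13.2) * 100 = 56.06%


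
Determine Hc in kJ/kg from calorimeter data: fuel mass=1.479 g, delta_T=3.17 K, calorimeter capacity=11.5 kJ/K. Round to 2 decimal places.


Hc = C_cal * delta_T / m_fuel
Q_released = 11.5 * 3.17 = 36.4550 kJ
m_fuel = 1.479 g = 1.479/1000 kg = 0.001479 kg
Hc = 36.4550 / 0.001479 = 24648.41 kJ/kg


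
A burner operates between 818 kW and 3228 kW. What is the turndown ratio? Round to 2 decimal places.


TDR = Q_max / Q_min
TDR = 3228 / 818 = 3.95


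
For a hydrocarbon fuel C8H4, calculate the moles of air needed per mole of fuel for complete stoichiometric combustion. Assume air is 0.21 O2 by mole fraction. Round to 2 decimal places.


Balanced combustion: C8H4 + 9 O2 -> 8 CO2 + 2 H2O
O2 needed = C + H/4 = 8 + 4/4 = 9.00 moles
Air moles = O2 / 0.21 = 9.00 / 0.21 = 42.86 moles air


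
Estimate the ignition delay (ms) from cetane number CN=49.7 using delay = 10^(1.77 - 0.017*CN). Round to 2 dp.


delay = 10^(1.77 - 0.017*CN)
Exponent = 1.77 - 0.017*49.7 = 0.9251
delay = 10^0.9251 = 8.42 ms


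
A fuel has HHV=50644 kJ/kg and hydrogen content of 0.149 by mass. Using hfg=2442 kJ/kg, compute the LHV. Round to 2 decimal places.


LHV = HHV - hfg * 9 * H
Water correction = 2442 * 9 * 0.149 = 3274.722 kJ/kg
LHV = 50644 - 3274.722 = 47369.28 kJ/kg


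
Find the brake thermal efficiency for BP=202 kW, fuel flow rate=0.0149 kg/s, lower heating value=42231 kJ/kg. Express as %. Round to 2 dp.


eta_BTE = (BP / (mf * LHV)) * 100
Denominator = 0.0149 * 42231 = 629.2419 kW
eta_BTE = (202 / 629.2419) * 100 = 32.10%


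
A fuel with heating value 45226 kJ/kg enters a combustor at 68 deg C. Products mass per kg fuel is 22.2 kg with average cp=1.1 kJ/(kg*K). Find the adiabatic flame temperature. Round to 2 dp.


T_ad = T_in + Hc / (m_p * cp)
Denominator = 22.2 * 1.1 = 24.4200
Temperature rise = 45226 / 24.4200 = 1852.01 K
T_ad = 68 + 1852.01 = 1920.01 deg C


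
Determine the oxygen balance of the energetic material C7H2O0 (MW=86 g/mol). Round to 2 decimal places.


OB = -1600 * (2C + H/2 - O) / MW
Inner = 2*7 + 2/2 - 0 = 15.00
OB = -1600 * 15.00 / 86 = -279.07%


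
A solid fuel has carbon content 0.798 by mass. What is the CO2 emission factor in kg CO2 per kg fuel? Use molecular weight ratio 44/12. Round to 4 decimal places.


EF = C_frac * (M_CO2 / M_C)
EF = 0.798 * (44/12)
EF = 0.798 * 3.666667 = 2.9260 kg_CO2/kg_fuel


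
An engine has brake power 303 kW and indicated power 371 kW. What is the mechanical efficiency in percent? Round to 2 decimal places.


eta_mech = (BP / IP) * 100
Ratio = 303 / 371 = 0.8167
eta_mech = 0.8167 * 100 = 81.67%


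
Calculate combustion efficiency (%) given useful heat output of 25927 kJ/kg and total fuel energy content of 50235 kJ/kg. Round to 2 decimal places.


Efficiency = (Q_useful / Q_fuel) * 100
Efficiency = (25927 / 50235) * 100
Efficiency = 0.5161 * 100 = 51.61%


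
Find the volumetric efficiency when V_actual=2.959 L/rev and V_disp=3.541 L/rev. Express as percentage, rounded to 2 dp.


eta_v = (V_actual / V_disp) * 100
Ratio = 2.959 / 3.541 = 0.8356
eta_v = 0.8356 * 100 = 83.56%


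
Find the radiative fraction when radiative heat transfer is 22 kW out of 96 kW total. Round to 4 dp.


f_rad = Q_rad / Q_total
f_rad = 22 / 96 = 0.2292


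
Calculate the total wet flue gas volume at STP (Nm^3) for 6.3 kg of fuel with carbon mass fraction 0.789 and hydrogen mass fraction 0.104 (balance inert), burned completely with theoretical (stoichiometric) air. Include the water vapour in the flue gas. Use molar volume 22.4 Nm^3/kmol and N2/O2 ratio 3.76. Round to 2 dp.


Per kg fuel: CO2 = (C/12 kmol)*22.4 = (0.789/12)*22.4 = 1.47280 Nm^3
Per kg fuel: H2O = (H/2 kmol)*22.4 = (0.104/2)*22.4 = 1.16480 Nm^3
O2 needed per kg fuel = C/12 + H/4 = 0.789/12 + 0.104/4 = 0.09175000 kmol
Per kg fuel: N2 = O2*3.76*22.4 = 0.09175000*3.76*22.4 = 7.72755 Nm^3
Total per kg = 1.47280 + 1.16480 + 7.72755 = 10.36515 Nm^3
Total = 10.36515 * 6.3 = 65.30 Nm^3


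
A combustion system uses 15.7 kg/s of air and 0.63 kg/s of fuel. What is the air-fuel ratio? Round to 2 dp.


AFR = m_air / m_fuel
AFR = 15.7 / 0.63 = 24.92


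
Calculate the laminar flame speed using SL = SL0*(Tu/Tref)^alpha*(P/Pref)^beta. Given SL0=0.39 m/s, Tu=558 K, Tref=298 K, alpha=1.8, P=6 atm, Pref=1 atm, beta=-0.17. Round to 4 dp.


SL = SL0 * (Tu/Tref)^alpha * (P/Pref)^beta
T ratio = 558/298 = 1.87248322
(T ratio)^alpha = 1.87248322^1.8 = 3.092803
(P/Pref)^beta = 6^(-0.17) = 0.737419
SL = 0.39 * 3.092803 * 0.737419 = 0.8895 m/s


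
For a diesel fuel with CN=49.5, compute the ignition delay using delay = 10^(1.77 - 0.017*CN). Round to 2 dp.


delay = 10^(1.77 - 0.017*CN)
Exponent = 1.77 - 0.017*49.5 = 0.9285
delay = 10^0.9285 = 8.48 ms


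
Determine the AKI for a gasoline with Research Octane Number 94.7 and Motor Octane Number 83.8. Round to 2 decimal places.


AKI = (RON + MON) / 2
AKI = (94.7 + 83.8) / 2
AKI = 178.5 / 2 = 89.25


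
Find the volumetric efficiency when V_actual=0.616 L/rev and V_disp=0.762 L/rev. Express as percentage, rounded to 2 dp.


eta_v = (V_actual / V_disp) * 100
Ratio = 0.616 / 0.762 = 0.8084
eta_v = 0.8084 * 100 = 80.84%


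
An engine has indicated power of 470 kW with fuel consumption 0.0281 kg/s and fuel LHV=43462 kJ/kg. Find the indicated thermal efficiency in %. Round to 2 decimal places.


eta_ith = (IP / (mf * LHV)) * 100
Denominator = 0.0281 * 43462 = 1221.2822 kW
eta_ith = (470 / 1221.2822) * 100 = 38.48%


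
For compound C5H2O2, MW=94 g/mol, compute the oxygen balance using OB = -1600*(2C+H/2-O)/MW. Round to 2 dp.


OB = -1600 * (2C + H/2 - O) / MW
Inner = 2*5 + 2/2 - 2 = 9.00
OB = -1600 * 9.00 / 94 = -153.19%


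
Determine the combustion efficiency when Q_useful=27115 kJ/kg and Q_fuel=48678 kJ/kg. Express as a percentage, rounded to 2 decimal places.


Efficiency = (Q_useful / Q_fuel) * 100
Efficiency = (27115 / 48678) * 100
Efficiency = 0.5570 * 100 = 55.70%


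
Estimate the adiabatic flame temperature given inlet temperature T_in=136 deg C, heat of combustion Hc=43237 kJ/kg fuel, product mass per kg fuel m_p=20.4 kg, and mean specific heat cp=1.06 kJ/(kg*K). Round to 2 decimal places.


T_ad = T_in + Hc / (m_p * cp)
Denominator = 20.4 * 1.06 = 21.6240
Temperature rise = 43237 / 21.6240 = 1999.49 K
T_ad = 136 + 1999.49 = 2135.49 deg C


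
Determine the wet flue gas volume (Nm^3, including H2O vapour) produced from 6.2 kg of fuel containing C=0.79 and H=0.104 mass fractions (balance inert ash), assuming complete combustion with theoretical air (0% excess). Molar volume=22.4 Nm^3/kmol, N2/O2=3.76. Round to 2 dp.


Per kg fuel: CO2 = (C/12 kmol)*22.4 = (0.79/12)*22.4 = 1.47467 Nm^3
Per kg fuel: H2O = (H/2 kmol)*22.4 = (0.104/2)*22.4 = 1.16480 Nm^3
O2 needed per kg fuel = C/12 + H/4 = 0.79/12 + 0.104/4 = 0.09183333 kmol
Per kg fuel: N2 = O2*3.76*22.4 = 0.09183333*3.76*22.4 = 7.73457 Nm^3
Total per kg = 1.47467 + 1.16480 + 7.73457 = 10.37404 Nm^3
Total = 10.37404 * 6.2 = 64.32 Nm^3


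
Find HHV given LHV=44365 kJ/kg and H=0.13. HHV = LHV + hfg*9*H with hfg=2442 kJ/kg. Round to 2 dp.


HHV = LHV + hfg * 9 * H
Water addition = 2442 * 9 * 0.13 = 2857.140 kJ/kg
HHV = 44365 + 2857.140 = 47222.14 kJ/kg


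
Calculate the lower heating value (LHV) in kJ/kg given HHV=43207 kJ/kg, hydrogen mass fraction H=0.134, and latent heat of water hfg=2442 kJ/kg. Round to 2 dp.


LHV = HHV - hfg * 9 * H
Water correction = 2442 * 9 * 0.134 = 2945.052 kJ/kg
LHV = 43207 - 2945.052 = 40261.95 kJ/kg


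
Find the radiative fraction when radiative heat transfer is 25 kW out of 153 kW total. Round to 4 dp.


f_rad = Q_rad / Q_total
f_rad = 25 / 153 = 0.1634


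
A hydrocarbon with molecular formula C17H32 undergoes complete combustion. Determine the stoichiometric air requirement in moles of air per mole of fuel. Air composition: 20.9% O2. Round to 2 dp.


Balanced combustion: C17H32 + 25 O2 -> 17 CO2 + 16 H2O
O2 needed = C + H/4 = 17 + 32/4 = 25.00 moles
Air moles = O2 / 0.209 = 25.00 / 0.209 = 119.62 moles air


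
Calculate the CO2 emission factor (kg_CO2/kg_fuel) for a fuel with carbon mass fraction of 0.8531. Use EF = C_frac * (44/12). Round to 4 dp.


EF = C_frac * (M_CO2 / M_C)
EF = 0.8531 * (44/12)
EF = 0.8531 * 3.666667 = 3.1280 kg_CO2/kg_fuel


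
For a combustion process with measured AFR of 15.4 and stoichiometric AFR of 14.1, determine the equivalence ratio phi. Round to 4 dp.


phi = AFR_stoich / AFR_actual
phi = 14.1 / 15.4 = 0.9156


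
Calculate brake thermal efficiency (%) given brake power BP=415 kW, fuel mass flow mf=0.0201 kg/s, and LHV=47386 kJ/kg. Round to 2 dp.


eta_BTE = (BP / (mf * LHV)) * 100
Denominator = 0.0201 * 47386 = 952.4586 kW
eta_BTE = (415 / 952.4586) * 100 = 43.57%


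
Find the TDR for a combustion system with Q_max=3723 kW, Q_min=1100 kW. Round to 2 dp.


TDR = Q_max / Q_min
TDR = 3723 / 1100 = 3.38


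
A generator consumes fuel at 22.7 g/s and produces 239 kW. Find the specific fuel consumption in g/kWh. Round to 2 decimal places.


SFC = (mf / BP) * 3600
Rate = 22.7 / 239 = 0.094979 g/(s*kW)
SFC = 0.094979 * 3600 = 341.92 g/kWh


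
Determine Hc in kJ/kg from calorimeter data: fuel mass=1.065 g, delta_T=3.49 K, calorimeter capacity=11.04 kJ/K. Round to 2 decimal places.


Hc = C_cal * delta_T / m_fuel
Q_released = 11.04 * 3.49 = 38.5296 kJ
m_fuel = 1.065 g = 1.065/1000 kg = 0.001065 kg
Hc = 38.5296 / 0.001065 = 36178.03 kJ/kg


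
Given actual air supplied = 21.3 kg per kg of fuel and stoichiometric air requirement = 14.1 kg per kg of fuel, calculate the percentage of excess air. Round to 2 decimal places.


Excess air = actual - stoichiometric = 21.3 - 14.1 = 7.20 kg/kg fuel
Excess air % = (excess / stoich) * 100 = (7.20 / 14.1) * 100 = 51.06%


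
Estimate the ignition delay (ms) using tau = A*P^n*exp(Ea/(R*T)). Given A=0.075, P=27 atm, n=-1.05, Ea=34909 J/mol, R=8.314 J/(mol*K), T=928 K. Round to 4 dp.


tau = A * P^n * exp(Ea/(R*T))
P^n = 27^(-1.05) = 0.03141001
Ea/(R*T) = 34909/(8.314*928) = 4.524592
exp(Ea/(R*T)) = 92.258266
tau = 0.075 * 0.03141001 * 92.258266 = 0.2173 ms


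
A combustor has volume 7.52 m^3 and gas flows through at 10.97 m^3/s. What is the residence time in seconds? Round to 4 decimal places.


tau = V / Q_flow
tau = 7.52 / 10.97 = 0.6855 s


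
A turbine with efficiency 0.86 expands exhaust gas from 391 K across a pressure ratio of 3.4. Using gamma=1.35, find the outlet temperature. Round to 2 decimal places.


T_out = T_in * (1 - eta * (1 - PR^(-(gamma-1)/gamma)))
Exponent = -(1.35-1)/1.35 = -0.25925926
PR^exp = 3.4^(-0.25925926) = 0.72813041
Factor = 1 - 0.86*(1 - 0.72813041) = 0.76619215
T_out = 391 * 0.76619215 = 299.58 K


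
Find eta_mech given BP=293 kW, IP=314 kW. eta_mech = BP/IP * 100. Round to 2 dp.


eta_mech = (BP / IP) * 100
Ratio = 293 / 314 = 0.9331
eta_mech = 0.9331 * 100 = 93.31%


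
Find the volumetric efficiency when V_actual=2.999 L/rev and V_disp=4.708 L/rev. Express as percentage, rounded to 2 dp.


eta_v = (V_actual / V_disp) * 100
Ratio = 2.999 / 4.708 = 0.6370
eta_v = 0.6370 * 100 = 63.70%


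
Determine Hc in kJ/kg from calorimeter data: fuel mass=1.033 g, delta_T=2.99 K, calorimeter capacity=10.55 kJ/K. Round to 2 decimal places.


Hc = C_cal * delta_T / m_fuel
Q_released = 10.55 * 2.99 = 31.5445 kJ
m_fuel = 1.033 g = 1.033/1000 kg = 0.001033 kg
Hc = 31.5445 / 0.001033 = 30536.79 kJ/kg


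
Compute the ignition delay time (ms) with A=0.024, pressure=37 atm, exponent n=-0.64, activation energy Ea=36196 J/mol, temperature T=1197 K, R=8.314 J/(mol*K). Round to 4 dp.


tau = A * P^n * exp(Ea/(R*T))
P^n = 37^(-0.64) = 0.09916328
Ea/(R*T) = 36196/(8.314*1197) = 3.637110
exp(Ea/(R*T)) = 37.981902
tau = 0.024 * 0.09916328 * 37.981902 = 0.0904 ms


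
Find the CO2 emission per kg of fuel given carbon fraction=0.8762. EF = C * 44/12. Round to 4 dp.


EF = C_frac * (M_CO2 / M_C)
EF = 0.8762 * (44/12)
EF = 0.8762 * 3.666667 = 3.2127 kg_CO2/kg_fuel


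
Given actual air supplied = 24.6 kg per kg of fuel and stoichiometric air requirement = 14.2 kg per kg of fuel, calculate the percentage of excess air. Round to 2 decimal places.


Excess air = actual - stoichiometric = 24.6 - 14.2 = 10.40 kg/kg fuel
Excess air % = (excess / stoich) * 100 = (10.40 / 14.2) * 100 = 73.24%


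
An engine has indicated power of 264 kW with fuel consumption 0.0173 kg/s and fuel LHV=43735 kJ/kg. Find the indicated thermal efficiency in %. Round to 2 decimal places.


eta_ith = (IP / (mf * LHV)) * 100
Denominator = 0.0173 * 43735 = 756.6155 kW
eta_ith = (264 / 756.6155) * 100 = 34.89%


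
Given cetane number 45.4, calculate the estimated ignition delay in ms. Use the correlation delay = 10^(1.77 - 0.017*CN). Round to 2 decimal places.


delay = 10^(1.77 - 0.017*CN)
Exponent = 1.77 - 0.017*45.4 = 0.9982
delay = 10^0.9982 = 9.96 ms


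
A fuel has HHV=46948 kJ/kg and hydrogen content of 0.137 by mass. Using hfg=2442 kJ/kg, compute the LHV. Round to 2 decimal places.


LHV = HHV - hfg * 9 * H
Water correction = 2442 * 9 * 0.137 = 3010.986 kJ/kg
LHV = 46948 - 3010.986 = 43937.01 kJ/kg


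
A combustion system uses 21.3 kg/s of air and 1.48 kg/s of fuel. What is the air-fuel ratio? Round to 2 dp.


AFR = m_air / m_fuel
AFR = 21.3 / 1.48 = 14.39


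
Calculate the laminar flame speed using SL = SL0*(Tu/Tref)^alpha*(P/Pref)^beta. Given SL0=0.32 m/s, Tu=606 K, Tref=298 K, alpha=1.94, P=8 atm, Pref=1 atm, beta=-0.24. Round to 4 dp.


SL = SL0 * (Tu/Tref)^alpha * (P/Pref)^beta
T ratio = 606/298 = 2.03355705
(T ratio)^alpha = 2.03355705^1.94 = 3.962939
(P/Pref)^beta = 8^(-0.24) = 0.607097
SL = 0.32 * 3.962939 * 0.607097 = 0.7699 m/s


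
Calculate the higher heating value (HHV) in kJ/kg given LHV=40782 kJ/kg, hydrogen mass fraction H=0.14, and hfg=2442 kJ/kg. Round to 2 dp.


HHV = LHV + hfg * 9 * H
Water addition = 2442 * 9 * 0.14 = 3076.920 kJ/kg
HHV = 40782 + 3076.920 = 43858.92 kJ/kg


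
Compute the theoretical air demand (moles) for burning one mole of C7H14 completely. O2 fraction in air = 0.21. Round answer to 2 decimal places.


Balanced combustion: C7H14 + 10.5 O2 -> 7 CO2 + 7 H2O
O2 needed = C + H/4 = 7 + 14/4 = 10.50 moles
Air moles = O2 / 0.21 = 10.50 / 0.21 = 50.00 moles air


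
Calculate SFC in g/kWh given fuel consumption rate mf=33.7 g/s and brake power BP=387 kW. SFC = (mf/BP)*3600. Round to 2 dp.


SFC = (mf / BP) * 3600
Rate = 33.7 / 387 = 0.087080 g/(s*kW)
SFC = 0.087080 * 3600 = 313.49 g/kWh


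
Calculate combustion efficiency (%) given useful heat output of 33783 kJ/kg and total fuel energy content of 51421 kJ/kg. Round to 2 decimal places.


Efficiency = (Q_useful / Q_fuel) * 100
Efficiency = (33783 / 51421) * 100
Efficiency = 0.6570 * 100 = 65.70%


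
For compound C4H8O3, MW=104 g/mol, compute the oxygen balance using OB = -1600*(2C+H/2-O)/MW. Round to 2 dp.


OB = -1600 * (2C + H/2 - O) / MW
Inner = 2*4 + 8/2 - 3 = 9.00
OB = -1600 * 9.00 / 104 = -138.46%


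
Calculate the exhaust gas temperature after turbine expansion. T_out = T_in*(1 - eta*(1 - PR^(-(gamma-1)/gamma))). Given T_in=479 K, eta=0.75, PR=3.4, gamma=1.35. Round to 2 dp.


T_out = T_in * (1 - eta * (1 - PR^(-(gamma-1)/gamma)))
Exponent = -(1.35-1)/1.35 = -0.25925926
PR^exp = 3.4^(-0.25925926) = 0.72813041
Factor = 1 - 0.75*(1 - 0.72813041) = 0.79609781
T_out = 479 * 0.79609781 = 381.33 K


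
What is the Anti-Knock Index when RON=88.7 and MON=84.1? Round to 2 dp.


AKI = (RON + MON) / 2
AKI = (88.7 + 84.1) / 2
AKI = 172.8 / 2 = 86.40


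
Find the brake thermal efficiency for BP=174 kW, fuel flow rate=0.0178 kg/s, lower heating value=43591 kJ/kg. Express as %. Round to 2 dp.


eta_BTE = (BP / (mf * LHV)) * 100
Denominator = 0.0178 * 43591 = 775.9198 kW
eta_BTE = (174 / 775.9198) * 100 = 22.42%


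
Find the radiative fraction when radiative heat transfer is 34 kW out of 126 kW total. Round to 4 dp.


f_rad = Q_rad / Q_total
f_rad = 34 / 126 = 0.2698


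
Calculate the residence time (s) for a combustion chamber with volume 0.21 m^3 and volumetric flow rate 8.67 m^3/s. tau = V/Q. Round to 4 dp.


tau = V / Q_flow
tau = 0.21 / 8.67 = 0.0242 s


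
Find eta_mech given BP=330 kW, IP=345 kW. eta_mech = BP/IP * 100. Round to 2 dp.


eta_mech = (BP / IP) * 100
Ratio = 330 / 345 = 0.9565
eta_mech = 0.9565 * 100 = 95.65%


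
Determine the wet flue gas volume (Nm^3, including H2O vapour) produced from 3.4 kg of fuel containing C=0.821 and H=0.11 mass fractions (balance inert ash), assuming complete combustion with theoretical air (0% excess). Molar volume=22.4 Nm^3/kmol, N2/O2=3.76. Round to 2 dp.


Per kg fuel: CO2 = (C/12 kmol)*22.4 = (0.821/12)*22.4 = 1.53253 Nm^3
Per kg fuel: H2O = (H/2 kmol)*22.4 = (0.11/2)*22.4 = 1.23200 Nm^3
O2 needed per kg fuel = C/12 + H/4 = 0.821/12 + 0.11/4 = 0.09591667 kmol
Per kg fuel: N2 = O2*3.76*22.4 = 0.09591667*3.76*22.4 = 8.07849 Nm^3
Total per kg = 1.53253 + 1.23200 + 8.07849 = 10.84302 Nm^3
Total = 10.84302 * 3.4 = 36.87 Nm^3


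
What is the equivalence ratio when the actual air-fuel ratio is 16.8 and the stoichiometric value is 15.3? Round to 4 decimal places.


phi = AFR_stoich / AFR_actual
phi = 15.3 / 16.8 = 0.9107


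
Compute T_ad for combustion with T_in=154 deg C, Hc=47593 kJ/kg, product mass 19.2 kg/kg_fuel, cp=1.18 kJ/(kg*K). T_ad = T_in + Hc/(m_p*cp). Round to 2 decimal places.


T_ad = T_in + Hc / (m_p * cp)
Denominator = 19.2 * 1.18 = 22.6560
Temperature rise = 47593 / 22.6560 = 2100.68 K
T_ad = 154 + 2100.68 = 2254.68 deg C


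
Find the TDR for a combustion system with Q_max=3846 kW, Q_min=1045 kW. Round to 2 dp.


TDR = Q_max / Q_min
TDR = 3846 / 1045 = 3.68


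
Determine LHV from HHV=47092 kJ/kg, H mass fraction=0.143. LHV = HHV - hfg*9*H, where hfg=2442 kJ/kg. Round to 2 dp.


LHV = HHV - hfg * 9 * H
Water correction = 2442 * 9 * 0.143 = 3142.854 kJ/kg
LHV = 47092 - 3142.854 = 43949.15 kJ/kg


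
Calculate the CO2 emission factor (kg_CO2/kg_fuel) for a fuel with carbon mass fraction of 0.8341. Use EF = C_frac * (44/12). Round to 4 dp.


EF = C_frac * (M_CO2 / M_C)
EF = 0.8341 * (44/12)
EF = 0.8341 * 3.666667 = 3.0584 kg_CO2/kg_fuel


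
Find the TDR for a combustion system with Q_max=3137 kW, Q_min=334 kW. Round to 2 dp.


TDR = Q_max / Q_min
TDR = 3137 / 334 = 9.39


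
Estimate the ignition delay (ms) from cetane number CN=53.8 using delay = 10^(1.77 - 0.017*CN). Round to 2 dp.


delay = 10^(1.77 - 0.017*CN)
Exponent = 1.77 - 0.017*53.8 = 0.8554
delay = 10^0.8554 = 7.17 ms


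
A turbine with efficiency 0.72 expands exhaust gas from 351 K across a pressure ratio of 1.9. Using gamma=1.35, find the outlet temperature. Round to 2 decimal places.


T_out = T_in * (1 - eta * (1 - PR^(-(gamma-1)/gamma)))
Exponent = -(1.35-1)/1.35 = -0.25925926
PR^exp = 1.9^(-0.25925926) = 0.84670193
Factor = 1 - 0.72*(1 - 0.84670193) = 0.88962539
T_out = 351 * 0.88962539 = 312.26 K


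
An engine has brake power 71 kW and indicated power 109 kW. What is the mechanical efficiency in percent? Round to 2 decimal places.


eta_mech = (BP / IP) * 100
Ratio = 71 / 109 = 0.6514
eta_mech = 0.6514 * 100 = 65.14%


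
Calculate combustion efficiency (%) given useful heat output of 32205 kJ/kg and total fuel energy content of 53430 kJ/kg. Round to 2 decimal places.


Efficiency = (Q_useful / Q_fuel) * 100
Efficiency = (32205 / 53430) * 100
Efficiency = 0.6028 * 100 = 60.28%


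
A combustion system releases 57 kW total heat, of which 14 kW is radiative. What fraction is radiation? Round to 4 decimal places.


f_rad = Q_rad / Q_total
f_rad = 14 / 57 = 0.2456


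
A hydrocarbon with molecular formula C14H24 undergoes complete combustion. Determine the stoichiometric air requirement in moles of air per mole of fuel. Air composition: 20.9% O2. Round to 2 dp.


Balanced combustion: C14H24 + 20 O2 -> 14 CO2 + 12 H2O
O2 needed = C + H/4 = 14 + 24/4 = 20.00 moles
Air moles = O2 / 0.209 = 20.00 / 0.209 = 95.69 moles air


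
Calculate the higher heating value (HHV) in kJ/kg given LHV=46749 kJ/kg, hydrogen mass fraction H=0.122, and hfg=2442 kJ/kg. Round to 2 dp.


HHV = LHV + hfg * 9 * H
Water addition = 2442 * 9 * 0.122 = 2681.316 kJ/kg
HHV = 46749 + 2681.316 = 49430.32 kJ/kg


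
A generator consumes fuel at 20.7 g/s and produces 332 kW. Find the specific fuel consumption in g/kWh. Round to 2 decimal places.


SFC = (mf / BP) * 3600
Rate = 20.7 / 332 = 0.062349 g/(s*kW)
SFC = 0.062349 * 3600 = 224.46 g/kWh


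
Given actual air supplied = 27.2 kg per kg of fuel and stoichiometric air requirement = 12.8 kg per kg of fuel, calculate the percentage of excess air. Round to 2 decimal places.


Excess air = actual - stoichiometric = 27.2 - 12.8 = 14.40 kg/kg fuel
Excess air % = (excess / stoich) * 100 = (14.40 / 12.8) * 100 = 112.50%


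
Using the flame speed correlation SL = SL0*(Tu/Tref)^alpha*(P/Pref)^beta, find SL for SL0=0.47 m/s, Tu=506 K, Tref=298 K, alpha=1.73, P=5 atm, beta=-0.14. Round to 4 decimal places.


SL = SL0 * (Tu/Tref)^alpha * (P/Pref)^beta
T ratio = 506/298 = 1.69798658
(T ratio)^alpha = 1.69798658^1.73 = 2.499115
(P/Pref)^beta = 5^(-0.14) = 0.798260
SL = 0.47 * 2.499115 * 0.798260 = 0.9376 m/s


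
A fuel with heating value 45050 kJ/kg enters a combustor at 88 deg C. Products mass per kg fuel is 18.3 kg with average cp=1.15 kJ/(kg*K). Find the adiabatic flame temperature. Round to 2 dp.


T_ad = T_in + Hc / (m_p * cp)
Denominator = 18.3 * 1.15 = 21.0450
Temperature rise = 45050 / 21.0450 = 2140.65 K
T_ad = 88 + 2140.65 = 2228.65 deg C


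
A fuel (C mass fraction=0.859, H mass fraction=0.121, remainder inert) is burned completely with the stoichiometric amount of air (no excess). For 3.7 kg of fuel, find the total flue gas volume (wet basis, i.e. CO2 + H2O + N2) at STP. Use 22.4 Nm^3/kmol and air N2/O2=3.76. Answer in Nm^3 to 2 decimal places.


Per kg fuel: CO2 = (C/12 kmol)*22.4 = (0.859/12)*22.4 = 1.60347 Nm^3
Per kg fuel: H2O = (H/2 kmol)*22.4 = (0.121/2)*22.4 = 1.35520 Nm^3
O2 needed per kg fuel = C/12 + H/4 = 0.859/12 + 0.121/4 = 0.10183333 kmol
Per kg fuel: N2 = O2*3.76*22.4 = 0.10183333*3.76*22.4 = 8.57681 Nm^3
Total per kg = 1.60347 + 1.35520 + 8.57681 = 11.53548 Nm^3
Total = 11.53548 * 3.7 = 42.68 Nm^3


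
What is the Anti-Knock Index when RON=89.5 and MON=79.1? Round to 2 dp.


AKI = (RON + MON) / 2
AKI = (89.5 + 79.1) / 2
AKI = 168.6 / 2 = 84.30


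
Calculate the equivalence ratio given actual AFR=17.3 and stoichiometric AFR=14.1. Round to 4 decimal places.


phi = AFR_stoich / AFR_actual
phi = 14.1 / 17.3 = 0.8150


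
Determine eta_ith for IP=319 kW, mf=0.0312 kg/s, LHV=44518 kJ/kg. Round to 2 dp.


eta_ith = (IP / (mf * LHV)) * 100
Denominator = 0.0312 * 44518 = 1388.9616 kW
eta_ith = (319 / 1388.9616) * 100 = 22.97%


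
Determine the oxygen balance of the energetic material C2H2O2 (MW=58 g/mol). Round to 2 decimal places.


OB = -1600 * (2C + H/2 - O) / MW
Inner = 2*2 + 2/2 - 2 = 3.00
OB = -1600 * 3.00 / 58 = -82.76%


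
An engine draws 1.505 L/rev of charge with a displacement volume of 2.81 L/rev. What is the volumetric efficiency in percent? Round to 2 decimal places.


eta_v = (V_actual / V_disp) * 100
Ratio = 1.505 / 2.81 = 0.5356
eta_v = 0.5356 * 100 = 53.56%


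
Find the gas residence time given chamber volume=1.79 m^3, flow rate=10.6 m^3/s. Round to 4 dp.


tau = V / Q_flow
tau = 1.79 / 10.6 = 0.1689 s


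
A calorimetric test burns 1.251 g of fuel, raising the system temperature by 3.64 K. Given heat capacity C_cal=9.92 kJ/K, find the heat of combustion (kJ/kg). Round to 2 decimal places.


Hc = C_cal * delta_T / m_fuel
Q_released = 9.92 * 3.64 = 36.1088 kJ
m_fuel = 1.251 g = 1.251/1000 kg = 0.001251 kg
Hc = 36.1088 / 0.001251 = 28863.95 kJ/kg


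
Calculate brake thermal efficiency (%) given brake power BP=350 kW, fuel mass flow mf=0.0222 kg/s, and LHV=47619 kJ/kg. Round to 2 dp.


eta_BTE = (BP / (mf * LHV)) * 100
Denominator = 0.0222 * 47619 = 1057.1418 kW
eta_BTE = (350 / 1057.1418) * 100 = 33.11%


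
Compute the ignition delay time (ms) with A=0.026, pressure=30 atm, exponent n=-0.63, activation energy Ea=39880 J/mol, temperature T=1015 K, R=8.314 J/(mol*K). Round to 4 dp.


tau = A * P^n * exp(Ea/(R*T))
P^n = 30^(-0.63) = 0.11733123
Ea/(R*T) = 39880/(8.314*1015) = 4.725841
exp(Ea/(R*T)) = 112.825322
tau = 0.026 * 0.11733123 * 112.825322 = 0.3442 ms


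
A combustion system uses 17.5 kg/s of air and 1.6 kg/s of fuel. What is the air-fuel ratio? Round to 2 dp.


AFR = m_air / m_fuel
AFR = 17.5 / 1.6 = 10.94


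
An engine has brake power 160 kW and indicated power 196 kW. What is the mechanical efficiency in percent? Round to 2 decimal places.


eta_mech = (BP / IP) * 100
Ratio = 160 / 196 = 0.8163
eta_mech = 0.8163 * 100 = 81.63%


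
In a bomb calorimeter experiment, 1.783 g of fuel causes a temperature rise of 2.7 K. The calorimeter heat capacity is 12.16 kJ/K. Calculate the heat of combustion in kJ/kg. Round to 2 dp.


Hc = C_cal * delta_T / m_fuel
Q_released = 12.16 * 2.7 = 32.8320 kJ
m_fuel = 1.783 g = 1.783/1000 kg = 0.001783 kg
Hc = 32.8320 / 0.001783 = 18413.91 kJ/kg


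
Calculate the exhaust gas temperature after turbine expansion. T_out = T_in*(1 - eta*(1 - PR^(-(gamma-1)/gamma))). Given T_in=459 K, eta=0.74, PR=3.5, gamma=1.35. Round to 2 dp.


T_out = T_in * (1 - eta * (1 - PR^(-(gamma-1)/gamma)))
Exponent = -(1.35-1)/1.35 = -0.25925926
PR^exp = 3.5^(-0.25925926) = 0.72267881
Factor = 1 - 0.74*(1 - 0.72267881) = 0.79478232
T_out = 459 * 0.79478232 = 364.81 K


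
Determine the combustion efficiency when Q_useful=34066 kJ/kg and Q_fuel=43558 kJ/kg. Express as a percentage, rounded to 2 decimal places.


Efficiency = (Q_useful / Q_fuel) * 100
Efficiency = (34066 / 43558) * 100
Efficiency = 0.7821 * 100 = 78.21%


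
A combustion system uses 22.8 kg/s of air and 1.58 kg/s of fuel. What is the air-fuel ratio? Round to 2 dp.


AFR = m_air / m_fuel
AFR = 22.8 / 1.58 = 14.43


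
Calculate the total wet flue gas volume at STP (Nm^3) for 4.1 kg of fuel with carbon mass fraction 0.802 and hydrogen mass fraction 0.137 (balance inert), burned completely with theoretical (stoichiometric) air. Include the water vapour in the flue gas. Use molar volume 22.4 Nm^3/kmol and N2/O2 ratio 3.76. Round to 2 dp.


Per kg fuel: CO2 = (C/12 kmol)*22.4 = (0.802/12)*22.4 = 1.49707 Nm^3
Per kg fuel: H2O = (H/2 kmol)*22.4 = (0.137/2)*22.4 = 1.53440 Nm^3
O2 needed per kg fuel = C/12 + H/4 = 0.802/12 + 0.137/4 = 0.10108333 kmol
Per kg fuel: N2 = O2*3.76*22.4 = 0.10108333*3.76*22.4 = 8.51364 Nm^3
Total per kg = 1.49707 + 1.53440 + 8.51364 = 11.54511 Nm^3
Total = 11.54511 * 4.1 = 47.33 Nm^3


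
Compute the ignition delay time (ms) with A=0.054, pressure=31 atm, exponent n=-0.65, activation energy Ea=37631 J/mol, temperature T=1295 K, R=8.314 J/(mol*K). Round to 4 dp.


tau = A * P^n * exp(Ea/(R*T))
P^n = 31^(-0.65) = 0.10730375
Ea/(R*T) = 37631/(8.314*1295) = 3.495151
exp(Ea/(R*T)) = 32.955271
tau = 0.054 * 0.10730375 * 32.955271 = 0.1910 ms


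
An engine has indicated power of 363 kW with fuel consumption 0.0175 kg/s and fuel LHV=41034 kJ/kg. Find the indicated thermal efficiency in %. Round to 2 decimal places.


eta_ith = (IP / (mf * LHV)) * 100
Denominator = 0.0175 * 41034 = 718.0950 kW
eta_ith = (363 / 718.0950) * 100 = 50.55%


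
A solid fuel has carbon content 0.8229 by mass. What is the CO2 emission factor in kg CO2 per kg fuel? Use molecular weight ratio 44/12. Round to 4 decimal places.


EF = C_frac * (M_CO2 / M_C)
EF = 0.8229 * (44/12)
EF = 0.8229 * 3.666667 = 3.0173 kg_CO2/kg_fuel


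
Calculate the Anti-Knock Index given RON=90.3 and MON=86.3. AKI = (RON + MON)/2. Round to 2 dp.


AKI = (RON + MON) / 2
AKI = (90.3 + 86.3) / 2
AKI = 176.6 / 2 = 88.30


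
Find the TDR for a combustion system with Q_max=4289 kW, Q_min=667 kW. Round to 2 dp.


TDR = Q_max / Q_min
TDR = 4289 / 667 = 6.43


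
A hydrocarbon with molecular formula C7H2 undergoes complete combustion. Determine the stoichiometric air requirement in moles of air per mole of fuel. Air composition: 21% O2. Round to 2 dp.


Balanced combustion: C7H2 + 7.5 O2 -> 7 CO2 + 1 H2O
O2 needed = C + H/4 = 7 + 2/4 = 7.50 moles
Air moles = O2 / 0.21 = 7.50 / 0.21 = 35.71 moles air


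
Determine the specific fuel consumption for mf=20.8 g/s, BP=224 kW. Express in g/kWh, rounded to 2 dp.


SFC = (mf / BP) * 3600
Rate = 20.8 / 224 = 0.092857 g/(s*kW)
SFC = 0.092857 * 3600 = 334.29 g/kWh


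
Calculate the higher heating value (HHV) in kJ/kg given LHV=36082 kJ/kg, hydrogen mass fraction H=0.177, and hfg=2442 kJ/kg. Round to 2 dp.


HHV = LHV + hfg * 9 * H
Water addition = 2442 * 9 * 0.177 = 3890.106 kJ/kg
HHV = 36082 + 3890.106 = 39972.11 kJ/kg


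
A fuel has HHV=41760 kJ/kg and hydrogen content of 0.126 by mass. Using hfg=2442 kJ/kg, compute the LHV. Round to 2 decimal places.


LHV = HHV - hfg * 9 * H
Water correction = 2442 * 9 * 0.126 = 2769.228 kJ/kg
LHV = 41760 - 2769.228 = 38990.77 kJ/kg


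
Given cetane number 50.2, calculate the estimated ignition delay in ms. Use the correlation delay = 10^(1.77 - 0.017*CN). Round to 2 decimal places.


delay = 10^(1.77 - 0.017*CN)
Exponent = 1.77 - 0.017*50.2 = 0.9166
delay = 10^0.9166 = 8.25 ms


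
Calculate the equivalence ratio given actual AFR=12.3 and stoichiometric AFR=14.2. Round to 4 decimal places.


phi = AFR_stoich / AFR_actual
phi = 14.2 / 12.3 = 1.1545


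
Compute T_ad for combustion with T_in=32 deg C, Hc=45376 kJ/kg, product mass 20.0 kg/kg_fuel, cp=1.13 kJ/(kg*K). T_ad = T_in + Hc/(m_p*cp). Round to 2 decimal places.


T_ad = T_in + Hc / (m_p * cp)
Denominator = 20.0 * 1.13 = 22.6000
Temperature rise = 45376 / 22.6000 = 2007.79 K
T_ad = 32 + 2007.79 = 2039.79 deg C


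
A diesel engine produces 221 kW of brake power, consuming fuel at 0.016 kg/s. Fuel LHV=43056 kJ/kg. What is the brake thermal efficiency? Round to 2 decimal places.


eta_BTE = (BP / (mf * LHV)) * 100
Denominator = 0.016 * 43056 = 688.8960 kW
eta_BTE = (221 / 688.8960) * 100 = 32.08%


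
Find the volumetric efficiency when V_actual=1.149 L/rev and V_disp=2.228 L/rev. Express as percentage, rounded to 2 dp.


eta_v = (V_actual / V_disp) * 100
Ratio = 1.149 / 2.228 = 0.5157
eta_v = 0.5157 * 100 = 51.57%


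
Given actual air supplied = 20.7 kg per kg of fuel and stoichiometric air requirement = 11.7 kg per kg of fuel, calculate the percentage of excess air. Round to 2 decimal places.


Excess air = actual - stoichiometric = 20.7 - 11.7 = 9.00 kg/kg fuel
Excess air % = (excess / stoich) * 100 = (9.00 / 11.7) * 100 = 76.92%


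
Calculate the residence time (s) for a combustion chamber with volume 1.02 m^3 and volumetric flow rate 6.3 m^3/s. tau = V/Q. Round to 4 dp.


tau = V / Q_flow
tau = 1.02 / 6.3 = 0.1619 s


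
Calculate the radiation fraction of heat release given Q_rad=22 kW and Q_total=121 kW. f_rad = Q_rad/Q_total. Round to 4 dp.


f_rad = Q_rad / Q_total
f_rad = 22 / 121 = 0.1818


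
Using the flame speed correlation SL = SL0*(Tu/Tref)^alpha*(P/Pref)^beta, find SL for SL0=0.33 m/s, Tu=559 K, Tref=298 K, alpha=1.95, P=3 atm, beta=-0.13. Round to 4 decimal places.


SL = SL0 * (Tu/Tref)^alpha * (P/Pref)^beta
T ratio = 559/298 = 1.87583893
(T ratio)^alpha = 1.87583893^1.95 = 3.409819
(P/Pref)^beta = 3^(-0.13) = 0.866910
SL = 0.33 * 3.409819 * 0.866910 = 0.9755 m/s


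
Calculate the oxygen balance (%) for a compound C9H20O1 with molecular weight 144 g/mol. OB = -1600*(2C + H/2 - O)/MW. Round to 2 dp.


OB = -1600 * (2C + H/2 - O) / MW
Inner = 2*9 + 20/2 - 1 = 27.00
OB = -1600 * 27.00 / 144 = -300.00%


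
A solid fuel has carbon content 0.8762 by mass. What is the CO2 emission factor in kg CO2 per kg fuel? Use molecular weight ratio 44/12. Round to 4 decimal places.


EF = C_frac * (M_CO2 / M_C)
EF = 0.8762 * (44/12)
EF = 0.8762 * 3.666667 = 3.2127 kg_CO2/kg_fuel


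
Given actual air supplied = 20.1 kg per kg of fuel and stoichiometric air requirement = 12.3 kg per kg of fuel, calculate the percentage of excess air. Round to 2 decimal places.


Excess air = actual - stoichiometric = 20.1 - 12.3 = 7.80 kg/kg fuel
Excess air % = (excess / stoich) * 100 = (7.80 / 12.3) * 100 = 63.41%


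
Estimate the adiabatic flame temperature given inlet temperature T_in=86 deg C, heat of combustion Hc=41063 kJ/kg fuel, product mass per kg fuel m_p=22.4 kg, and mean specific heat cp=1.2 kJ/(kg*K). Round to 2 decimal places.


T_ad = T_in + Hc / (m_p * cp)
Denominator = 22.4 * 1.2 = 26.8800
Temperature rise = 41063 / 26.8800 = 1527.64 K
T_ad = 86 + 1527.64 = 1613.64 deg C


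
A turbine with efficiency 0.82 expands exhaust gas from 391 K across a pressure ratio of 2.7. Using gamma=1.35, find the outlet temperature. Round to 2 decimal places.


T_out = T_in * (1 - eta * (1 - PR^(-(gamma-1)/gamma)))
Exponent = -(1.35-1)/1.35 = -0.25925926
PR^exp = 2.7^(-0.25925926) = 0.77297411
Factor = 1 - 0.82*(1 - 0.77297411) = 0.81383877
T_out = 391 * 0.81383877 = 318.21 K


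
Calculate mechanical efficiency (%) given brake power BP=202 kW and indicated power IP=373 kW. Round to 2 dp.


eta_mech = (BP / IP) * 100
Ratio = 202 / 373 = 0.5416
eta_mech = 0.5416 * 100 = 54.16%


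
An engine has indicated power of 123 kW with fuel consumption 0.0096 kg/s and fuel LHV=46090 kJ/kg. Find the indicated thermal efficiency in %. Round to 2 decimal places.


eta_ith = (IP / (mf * LHV)) * 100
Denominator = 0.0096 * 46090 = 442.4640 kW
eta_ith = (123 / 442.4640) * 100 = 27.80%


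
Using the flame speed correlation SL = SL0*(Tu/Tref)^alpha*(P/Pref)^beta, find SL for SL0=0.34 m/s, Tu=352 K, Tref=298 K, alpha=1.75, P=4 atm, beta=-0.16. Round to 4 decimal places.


SL = SL0 * (Tu/Tref)^alpha * (P/Pref)^beta
T ratio = 352/298 = 1.18120805
(T ratio)^alpha = 1.18120805^1.75 = 1.338355
(P/Pref)^beta = 4^(-0.16) = 0.801070
SL = 0.34 * 1.338355 * 0.801070 = 0.3645 m/s


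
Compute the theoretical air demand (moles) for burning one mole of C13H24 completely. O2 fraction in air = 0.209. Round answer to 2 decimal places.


Balanced combustion: C13H24 + 19 O2 -> 13 CO2 + 12 H2O
O2 needed = C + H/4 = 13 + 24/4 = 19.00 moles
Air moles = O2 / 0.209 = 19.00 / 0.209 = 90.91 moles air


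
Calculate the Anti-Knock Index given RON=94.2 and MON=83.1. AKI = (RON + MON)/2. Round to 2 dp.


AKI = (RON + MON) / 2
AKI = (94.2 + 83.1) / 2
AKI = 177.3 / 2 = 88.65


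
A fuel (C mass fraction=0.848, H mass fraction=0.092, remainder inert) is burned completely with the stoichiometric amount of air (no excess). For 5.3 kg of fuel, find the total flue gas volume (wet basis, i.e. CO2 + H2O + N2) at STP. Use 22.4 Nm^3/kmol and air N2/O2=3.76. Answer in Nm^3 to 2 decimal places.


Per kg fuel: CO2 = (C/12 kmol)*22.4 = (0.848/12)*22.4 = 1.58293 Nm^3
Per kg fuel: H2O = (H/2 kmol)*22.4 = (0.092/2)*22.4 = 1.03040 Nm^3
O2 needed per kg fuel = C/12 + H/4 = 0.848/12 + 0.092/4 = 0.09366667 kmol
Per kg fuel: N2 = O2*3.76*22.4 = 0.09366667*3.76*22.4 = 7.88898 Nm^3
Total per kg = 1.58293 + 1.03040 + 7.88898 = 10.50231 Nm^3
Total = 10.50231 * 5.3 = 55.66 Nm^3


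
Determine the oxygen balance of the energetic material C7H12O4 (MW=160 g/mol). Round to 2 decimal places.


OB = -1600 * (2C + H/2 - O) / MW
Inner = 2*7 + 12/2 - 4 = 16.00
OB = -1600 * 16.00 / 160 = -160.00%


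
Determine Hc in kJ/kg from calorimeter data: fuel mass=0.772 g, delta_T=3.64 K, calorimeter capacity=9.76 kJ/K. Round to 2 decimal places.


Hc = C_cal * delta_T / m_fuel
Q_released = 9.76 * 3.64 = 35.5264 kJ
m_fuel = 0.772 g = 0.772/1000 kg = 0.000772 kg
Hc = 35.5264 / 0.000772 = 46018.65 kJ/kg


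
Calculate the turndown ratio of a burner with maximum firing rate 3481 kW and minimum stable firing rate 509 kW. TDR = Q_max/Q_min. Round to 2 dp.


TDR = Q_max / Q_min
TDR = 3481 / 509 = 6.84


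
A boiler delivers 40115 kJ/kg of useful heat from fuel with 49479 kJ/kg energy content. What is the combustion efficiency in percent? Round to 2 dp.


Efficiency = (Q_useful / Q_fuel) * 100
Efficiency = (40115 / 49479) * 100
Efficiency = 0.8107 * 100 = 81.07%


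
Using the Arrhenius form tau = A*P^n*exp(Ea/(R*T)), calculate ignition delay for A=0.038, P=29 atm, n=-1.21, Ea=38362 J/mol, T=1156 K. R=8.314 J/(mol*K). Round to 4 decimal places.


tau = A * P^n * exp(Ea/(R*T))
P^n = 29^(-1.21) = 0.01700194
Ea/(R*T) = 38362/(8.314*1156) = 3.991475
exp(Ea/(R*T)) = 54.134666
tau = 0.038 * 0.01700194 * 54.134666 = 0.0350 ms


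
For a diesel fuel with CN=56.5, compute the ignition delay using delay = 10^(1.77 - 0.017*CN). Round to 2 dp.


delay = 10^(1.77 - 0.017*CN)
Exponent = 1.77 - 0.017*56.5 = 0.8095
delay = 10^0.8095 = 6.45 ms


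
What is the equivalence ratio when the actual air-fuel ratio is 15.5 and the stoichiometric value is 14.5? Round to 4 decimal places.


phi = AFR_stoich / AFR_actual
phi = 14.5 / 15.5 = 0.9355


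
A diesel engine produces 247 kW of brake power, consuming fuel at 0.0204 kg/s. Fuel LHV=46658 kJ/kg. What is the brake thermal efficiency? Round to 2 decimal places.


eta_BTE = (BP / (mf * LHV)) * 100
Denominator = 0.0204 * 46658 = 951.8232 kW
eta_BTE = (247 / 951.8232) * 100 = 25.95%


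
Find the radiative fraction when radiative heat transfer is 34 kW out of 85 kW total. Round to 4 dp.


f_rad = Q_rad / Q_total
f_rad = 34 / 85 = 0.4000


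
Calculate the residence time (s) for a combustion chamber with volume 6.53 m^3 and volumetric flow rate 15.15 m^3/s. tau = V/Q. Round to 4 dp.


tau = V / Q_flow
tau = 6.53 / 15.15 = 0.4310 s
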